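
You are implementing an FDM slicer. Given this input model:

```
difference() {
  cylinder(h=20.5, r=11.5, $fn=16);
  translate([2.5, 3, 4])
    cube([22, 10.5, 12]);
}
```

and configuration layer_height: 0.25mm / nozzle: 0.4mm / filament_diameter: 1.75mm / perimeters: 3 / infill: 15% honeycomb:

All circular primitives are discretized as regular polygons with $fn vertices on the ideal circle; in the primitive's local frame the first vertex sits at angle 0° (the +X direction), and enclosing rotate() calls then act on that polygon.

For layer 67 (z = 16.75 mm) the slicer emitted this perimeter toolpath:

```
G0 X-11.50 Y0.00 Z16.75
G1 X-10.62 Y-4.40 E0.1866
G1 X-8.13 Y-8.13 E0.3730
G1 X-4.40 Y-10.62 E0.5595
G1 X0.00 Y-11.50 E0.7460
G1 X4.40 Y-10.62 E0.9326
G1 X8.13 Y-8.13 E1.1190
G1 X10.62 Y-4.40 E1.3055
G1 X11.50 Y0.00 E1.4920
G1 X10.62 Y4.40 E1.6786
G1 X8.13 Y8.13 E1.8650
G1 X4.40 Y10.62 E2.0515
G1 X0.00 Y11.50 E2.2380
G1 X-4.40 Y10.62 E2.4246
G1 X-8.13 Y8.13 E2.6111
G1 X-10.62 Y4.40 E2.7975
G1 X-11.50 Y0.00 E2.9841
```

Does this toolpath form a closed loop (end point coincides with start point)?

yes

Start point (G0): (-11.50, 0.00). End point (last G1): the path returns to the start — closed.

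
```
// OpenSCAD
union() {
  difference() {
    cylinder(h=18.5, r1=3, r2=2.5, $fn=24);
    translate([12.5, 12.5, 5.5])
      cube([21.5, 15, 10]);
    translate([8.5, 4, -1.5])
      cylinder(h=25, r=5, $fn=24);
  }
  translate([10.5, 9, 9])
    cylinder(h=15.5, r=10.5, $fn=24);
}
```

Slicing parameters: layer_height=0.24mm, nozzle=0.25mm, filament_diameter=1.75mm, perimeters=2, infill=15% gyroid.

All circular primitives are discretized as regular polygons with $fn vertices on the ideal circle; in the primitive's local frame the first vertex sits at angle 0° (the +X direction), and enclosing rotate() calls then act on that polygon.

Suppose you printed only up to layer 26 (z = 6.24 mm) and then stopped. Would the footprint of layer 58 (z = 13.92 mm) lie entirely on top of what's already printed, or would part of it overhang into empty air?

part overhangs

Compare the two slices. At z = 6.24: the cone: at t=0.337 of its height the radius interpolates to r₁+(r₂−r₁)t = 2.831, giving a regular 24-gon of that circumradius (area = (24/2)·2.831²·sin(360°/24) = 24.90 mm²); the 21.5×15 cube at (12.5, 12.5) contributes its full rectangle (area 322.50 mm²); the r=5 cylinder at (8.5, 4) gives a regular 24-gon of circumradius 5 (constant along its height) (area = (24/2)·5.000²·sin(360°/24) = 77.65 mm²); Taking the first minus the rest: starting from the cone (24.90 mm²), the 21.5×15 cube at (12.5, 12.5) misses the remaining region (no effect); the r=5 cylinder at (8.5, 4) misses the remaining region (no effect) — area = 24.90 mm²; the cylinder at (10.5, 9) is not intersected at this z (z outside [9, 24.5]); Merging all regions: only the result so far is present, so the union is just that shape — area = 24.90 mm². At z = 13.92: the cone (r1=3→r2=2.5) has section circumradius 2.624 here — a regular 24-gon (area = (24/2)·2.624²·sin(360°/24) = 21.38 mm²); the cube at (12.5, 12.5) (footprint 21.5×15) is included at this height (area 322.50 mm²); the r=5 cylinder at (8.5, 4) gives a regular 24-gon of circumradius 5 (constant along its height) (area = (24/2)·5.000²·sin(360°/24) = 77.65 mm²); Taking the first minus the rest: starting from the cone (21.38 mm²), the 21.5×15 cube at (12.5, 12.5) misses the remaining region (no effect); the r=5 cylinder at (8.5, 4) misses the remaining region (no effect) — area = 21.38 mm²; the cylinder at (10.5, 9): section is a regular 24-gon, circumradius r=10.5 (area = (24/2)·10.500²·sin(360°/24) = 342.42 mm²); Merging all regions: the 2 present regions are separate (no shared area or edge), so areas and boundary lengths simply add and each stays a separate island — area = 363.80 mm². Checking containment: at z = 13.92 the cross-section extends beyond the z = 6.24 cross-section by about 342.42 mm².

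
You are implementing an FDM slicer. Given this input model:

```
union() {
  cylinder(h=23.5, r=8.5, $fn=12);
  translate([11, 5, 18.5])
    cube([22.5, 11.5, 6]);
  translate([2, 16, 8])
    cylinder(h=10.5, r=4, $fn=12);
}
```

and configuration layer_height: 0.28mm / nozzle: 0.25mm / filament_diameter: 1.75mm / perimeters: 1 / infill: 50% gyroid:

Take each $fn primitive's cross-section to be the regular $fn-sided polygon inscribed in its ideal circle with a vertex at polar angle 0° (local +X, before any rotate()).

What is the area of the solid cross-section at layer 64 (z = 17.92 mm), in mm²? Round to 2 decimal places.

At z = 17.92 mm: the cylinder: section is a regular 12-gon, circumradius r=8.5 (area = (12/2)·8.500²·sin(360°/12) = 216.75 mm²); the cube at (11, 5) is not intersected at this z (z outside [18.5, 24.5]); the r=4 cylinder at (2, 16) gives a regular 12-gon of circumradius 4 (constant along its height) (area = (12/2)·4.000²·sin(360°/12) = 48.00 mm²); Merging all regions: the 2 present regions are separate (no shared area or edge), so areas and boundary lengths simply add and each stays a separate island — area = 264.75 mm². Overall, the cross-section has 2 separate islands. Net area = 264.75 mm².

264.75 mm²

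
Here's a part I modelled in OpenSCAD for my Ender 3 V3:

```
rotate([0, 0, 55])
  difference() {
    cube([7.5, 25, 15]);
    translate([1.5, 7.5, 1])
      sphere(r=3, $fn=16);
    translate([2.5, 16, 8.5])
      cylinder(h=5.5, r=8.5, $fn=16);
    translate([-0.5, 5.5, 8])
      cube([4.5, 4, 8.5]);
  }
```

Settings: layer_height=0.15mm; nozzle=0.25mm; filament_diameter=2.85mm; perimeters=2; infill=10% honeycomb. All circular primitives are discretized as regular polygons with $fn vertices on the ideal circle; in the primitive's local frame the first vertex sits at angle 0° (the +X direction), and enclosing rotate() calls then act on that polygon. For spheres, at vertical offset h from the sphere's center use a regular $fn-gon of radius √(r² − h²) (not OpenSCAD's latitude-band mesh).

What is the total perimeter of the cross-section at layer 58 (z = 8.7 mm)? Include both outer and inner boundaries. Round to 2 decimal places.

At z = 8.7 mm: the cube is present — its section is the full 7.5×25 rectangle (perimeter 65.00 mm); the sphere at (1.5, 7.5) is not intersected at this z (|z−center|=7.700 > r=3); the cylinder at (2.5, 16): section is a regular 16-gon, circumradius r=8.5 (perimeter = 2·16·8.500·sin(180°/16) = 53.06 mm); the cube at (-0.5, 5.5) (footprint 4.5×4) is included at this height (perimeter 17.00 mm); Subtracting the remaining from the first: starting from the 7.5×25 cube, the r=8.5 cylinder at (2.5, 16) partially overlaps it — only the 119.85 mm² overlap (of its 221.19 mm²) is removed, clipping the outline; the 4.5×4 cube at (-0.5, 5.5) partially overlaps it — only the 8.85 mm² overlap (of its 18.00 mm²) is removed, clipping the outline — boundary = 51.28 mm; (rotated 55° about Z; rotation is an isometry so areas/perimeters/island counts are preserved). Overall, the cross-section has 2 separate islands. Total boundary length (outer) = 51.28 mm.

51.28 mm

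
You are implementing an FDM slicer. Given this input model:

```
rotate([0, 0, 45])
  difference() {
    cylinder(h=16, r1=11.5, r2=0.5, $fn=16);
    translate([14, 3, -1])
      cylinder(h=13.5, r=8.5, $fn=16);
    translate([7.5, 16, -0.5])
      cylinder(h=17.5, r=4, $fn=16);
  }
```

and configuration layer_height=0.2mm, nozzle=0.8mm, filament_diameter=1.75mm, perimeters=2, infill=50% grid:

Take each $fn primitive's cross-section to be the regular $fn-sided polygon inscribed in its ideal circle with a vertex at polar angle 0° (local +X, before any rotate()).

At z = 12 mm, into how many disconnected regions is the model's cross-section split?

At z = 12 mm: the cone: at t=0.750 of its height the radius interpolates to r₁+(r₂−r₁)t = 3.250, giving a regular 16-gon of that circumradius; the cylinder at (14, 3): section is a regular 16-gon, circumradius r=8.5; the r=4 cylinder at (7.5, 16) gives a regular 16-gon of circumradius 4 (constant along its height); Subtracting the remaining from the first: starting from the cone, the r=8.5 cylinder at (14, 3) misses the remaining region (no effect); the r=4 cylinder at (7.5, 16) misses the remaining region (no effect) — 1 connected region; (whole slice rotated 45° about Z — lengths, areas and connectivity unchanged). The result has 1 disconnected region.

1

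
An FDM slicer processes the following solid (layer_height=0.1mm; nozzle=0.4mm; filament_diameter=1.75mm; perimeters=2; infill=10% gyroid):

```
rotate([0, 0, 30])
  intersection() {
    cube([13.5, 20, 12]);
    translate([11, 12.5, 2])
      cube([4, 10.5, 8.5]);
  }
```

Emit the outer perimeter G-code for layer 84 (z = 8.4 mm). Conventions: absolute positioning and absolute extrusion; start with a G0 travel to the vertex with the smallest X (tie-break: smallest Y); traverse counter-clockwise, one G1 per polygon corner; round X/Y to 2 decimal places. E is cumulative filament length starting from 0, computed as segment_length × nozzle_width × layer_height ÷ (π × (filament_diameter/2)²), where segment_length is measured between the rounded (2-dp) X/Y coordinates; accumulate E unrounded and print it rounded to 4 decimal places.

G0 X-0.47 Y22.82 Z8.40
G1 X3.28 Y16.33 E0.1247
G1 X5.44 Y17.58 E0.1662
G1 X1.69 Y24.07 E0.2908
G1 X-0.47 Y22.82 E0.3323

At z = 8.4 mm: the cube is present — its section is the full 13.5×20 rectangle; the cube at (11, 12.5) (footprint 4×10.5) is included at this height; After intersecting: the 4×10.5 cube at (11, 12.5) partially overlaps the 13.5×20 cube; clipping to the common part keeps 18.75 mm² — 1 connected region; (rotated 30° about Z; rotation is an isometry so areas/perimeters/island counts are preserved). The outline is a single polygon with 4 vertices. Extrusion per mm of travel: 0.4 × 0.1 / (π × 0.875²) = 0.016630. Accumulating E over each segment gives final E = 0.3323.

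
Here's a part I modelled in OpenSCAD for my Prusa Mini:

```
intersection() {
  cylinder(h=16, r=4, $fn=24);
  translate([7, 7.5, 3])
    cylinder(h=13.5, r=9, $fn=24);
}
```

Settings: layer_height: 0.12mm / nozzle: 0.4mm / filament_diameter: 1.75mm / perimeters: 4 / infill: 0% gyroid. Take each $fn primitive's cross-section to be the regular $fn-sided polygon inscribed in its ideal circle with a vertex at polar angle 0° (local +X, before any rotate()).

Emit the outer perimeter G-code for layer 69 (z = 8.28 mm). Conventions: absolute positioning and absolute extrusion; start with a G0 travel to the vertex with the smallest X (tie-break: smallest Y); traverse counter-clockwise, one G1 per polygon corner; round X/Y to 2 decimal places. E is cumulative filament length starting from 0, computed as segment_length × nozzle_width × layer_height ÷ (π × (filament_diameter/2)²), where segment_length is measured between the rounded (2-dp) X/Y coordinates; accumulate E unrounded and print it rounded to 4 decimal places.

At z = 8.28 mm: the r=4 cylinder contributes a regular 24-gon of circumradius 4; the cylinder at (7, 7.5): section is a regular 24-gon, circumradius r=9; Taking the intersection: the r=9 cylinder at (7, 7.5) partially overlaps the r=4 cylinder; clipping to the common part keeps 12.83 mm² — 1 connected region. The outline is a single polygon with 13 vertices. Extrusion per mm of travel: 0.4 × 0.12 / (π × 0.875²) = 0.019956. Accumulating E over each segment gives final E = 0.3068.

G0 X-1.13 Y3.82 Z8.28
G1 X-0.79 Y3.00 E0.0177
G1 X0.64 Y1.14 E0.0645
G1 X2.50 Y-0.29 E0.1114
G1 X3.89 Y-0.87 E0.1414
G1 X4.00 Y0.00 E0.1589
G1 X3.86 Y1.04 E0.1799
G1 X3.46 Y2.00 E0.2006
G1 X2.83 Y2.83 E0.2214
G1 X2.00 Y3.46 E0.2422
G1 X1.04 Y3.86 E0.2630
G1 X0.00 Y4.00 E0.2839
G1 X-1.04 Y3.86 E0.3048
G1 X-1.13 Y3.82 E0.3068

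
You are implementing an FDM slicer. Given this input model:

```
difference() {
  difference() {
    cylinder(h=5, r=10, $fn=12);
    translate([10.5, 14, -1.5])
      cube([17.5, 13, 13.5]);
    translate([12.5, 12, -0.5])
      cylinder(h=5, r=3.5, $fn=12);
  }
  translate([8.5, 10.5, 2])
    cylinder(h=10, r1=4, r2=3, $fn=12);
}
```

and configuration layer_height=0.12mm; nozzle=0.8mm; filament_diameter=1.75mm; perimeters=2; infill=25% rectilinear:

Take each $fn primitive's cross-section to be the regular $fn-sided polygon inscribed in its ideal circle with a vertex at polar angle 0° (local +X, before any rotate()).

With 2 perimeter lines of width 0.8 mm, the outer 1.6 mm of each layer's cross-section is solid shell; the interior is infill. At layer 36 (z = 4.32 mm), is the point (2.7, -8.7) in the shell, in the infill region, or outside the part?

At z = 4.32 mm: the r=10 cylinder contributes a regular 12-gon of circumradius 10; the 17.5×13 cube at (10.5, 14) contributes its full rectangle; the cylinder at (12.5, 12): section is a regular 12-gon, circumradius r=3.5; Subtracting the remaining from the first: starting from the r=10 cylinder, the 17.5×13 cube at (10.5, 14) misses the remaining region (no effect); the r=3.5 cylinder at (12.5, 12) misses the remaining region (no effect) — 1 connected region; the cone at (8.5, 10.5) contributes a regular 12-gon of circumradius 3.768 (interpolated between r1=4 and r2=3 at t=0.232); Subtracting the remaining from the first: starting from the result so far, the cone at (8.5, 10.5) misses the remaining region (no effect) — 1 connected region. Overall, the cross-section is a single solid region. The nearest boundary edge runs (5.00, -8.66)→(-0.00, -10.00); distance from the point to it = 0.56 mm. The point is inside the cross-section, 0.56 mm from the nearest boundary — within the 1.6 mm shell band (2 × 0.8).

shell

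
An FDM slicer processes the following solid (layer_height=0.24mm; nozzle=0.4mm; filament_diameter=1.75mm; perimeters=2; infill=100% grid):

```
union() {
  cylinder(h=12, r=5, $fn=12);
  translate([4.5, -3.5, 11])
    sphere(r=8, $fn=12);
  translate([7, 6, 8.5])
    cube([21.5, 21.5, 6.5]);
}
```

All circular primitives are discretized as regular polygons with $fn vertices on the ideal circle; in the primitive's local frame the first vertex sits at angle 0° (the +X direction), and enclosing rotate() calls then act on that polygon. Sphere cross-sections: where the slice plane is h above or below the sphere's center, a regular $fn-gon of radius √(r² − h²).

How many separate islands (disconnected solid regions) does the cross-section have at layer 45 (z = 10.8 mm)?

2

At z = 10.8 mm: the r=5 cylinder gives a regular 12-gon of circumradius 5 (constant along its height); the sphere at (4.5, -3.5): section is a regular 12-gon, circumradius = √(r²−h²) = √(8²−0.2²) = 7.997; the 21.5×21.5 cube at (7, 6) contributes its full rectangle; Taking the union: the regions partially overlap (shared area 52.79 mm²), so overlapping operands fuse into one piece — 2 connected regions. Overall, the cross-section has 2 separate islands. Island count = 2.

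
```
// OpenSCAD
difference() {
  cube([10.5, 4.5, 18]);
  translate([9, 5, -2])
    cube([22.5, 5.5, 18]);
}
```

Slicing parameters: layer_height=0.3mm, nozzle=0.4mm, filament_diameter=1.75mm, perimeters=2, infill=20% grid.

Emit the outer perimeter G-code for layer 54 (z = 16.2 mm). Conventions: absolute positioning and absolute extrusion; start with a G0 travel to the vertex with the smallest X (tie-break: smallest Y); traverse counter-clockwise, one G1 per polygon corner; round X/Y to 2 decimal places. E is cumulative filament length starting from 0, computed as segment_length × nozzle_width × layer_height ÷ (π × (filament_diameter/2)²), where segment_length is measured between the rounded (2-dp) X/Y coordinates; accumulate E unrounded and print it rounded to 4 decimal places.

G0 X0.00 Y0.00 Z16.20
G1 X10.50 Y0.00 E0.5238
G1 X10.50 Y4.50 E0.7484
G1 X0.00 Y4.50 E1.2722
G1 X0.00 Y0.00 E1.4967

At z = 16.2 mm: the 10.5×4.5 cube contributes its full rectangle; the cube at (9, 5) is absent (z outside [-2, 16]); After the difference (first − rest): none of the subtracted shapes is present at this height, so the 10.5×4.5 cube is unchanged — 1 connected region. The outline is a single polygon with 4 vertices. Extrusion per mm of travel: 0.4 × 0.3 / (π × 0.875²) = 0.049890. Accumulating E over each segment gives final E = 1.4967.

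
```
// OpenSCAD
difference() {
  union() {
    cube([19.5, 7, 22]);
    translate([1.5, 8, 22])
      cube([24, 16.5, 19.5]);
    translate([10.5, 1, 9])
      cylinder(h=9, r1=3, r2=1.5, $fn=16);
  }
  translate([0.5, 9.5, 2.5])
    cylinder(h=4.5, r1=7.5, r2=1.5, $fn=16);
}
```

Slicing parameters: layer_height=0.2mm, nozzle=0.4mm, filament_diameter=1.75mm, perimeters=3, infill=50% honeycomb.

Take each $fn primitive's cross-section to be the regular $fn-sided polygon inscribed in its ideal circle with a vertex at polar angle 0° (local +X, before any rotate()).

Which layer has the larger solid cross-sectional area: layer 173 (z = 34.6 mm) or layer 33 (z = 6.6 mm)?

Layer 173 (z = 34.6): the cube is absent (z outside [0, 22]); the 24×16.5 cube at (1.5, 8) contributes its full rectangle (area 396.00 mm²); the cone at (10.5, 1) does not reach this height (z outside [9, 18]); Combining (union): only the 24×16.5 cube at (1.5, 8) is present, so the union is just that shape — area = 396.00 mm²; the cone at (0.5, 9.5) is absent (z outside [2.5, 7]); Subtracting the remaining from the first: none of the subtracted shapes is present at this height, so that combined region is unchanged — area = 396.00 mm². So its area = 396.00 mm². Layer 33 (z = 6.6): the 19.5×7 cube contributes its full rectangle (area 136.50 mm²); the cube at (1.5, 8) is absent (z outside [22, 41.5]); the cone at (10.5, 1) is not intersected at this z (z outside [9, 18]); Combining (union): only the 19.5×7 cube is present, so the union is just that shape — area = 136.50 mm²; the cone at (0.5, 9.5) contributes a regular 16-gon of circumradius 2.033 (interpolated between r1=7.5 and r2=1.5 at t=0.911) (area = (16/2)·2.033²·sin(360°/16) = 12.66 mm²); Taking the first minus the rest: starting from the result so far (136.50 mm²), the cone at (0.5, 9.5) misses the remaining region (no effect) — area = 136.50 mm². So its area = 136.50 mm². Layer 173 is larger (396.00 vs 136.50 mm²).

layer 173 (z = 34.6 mm)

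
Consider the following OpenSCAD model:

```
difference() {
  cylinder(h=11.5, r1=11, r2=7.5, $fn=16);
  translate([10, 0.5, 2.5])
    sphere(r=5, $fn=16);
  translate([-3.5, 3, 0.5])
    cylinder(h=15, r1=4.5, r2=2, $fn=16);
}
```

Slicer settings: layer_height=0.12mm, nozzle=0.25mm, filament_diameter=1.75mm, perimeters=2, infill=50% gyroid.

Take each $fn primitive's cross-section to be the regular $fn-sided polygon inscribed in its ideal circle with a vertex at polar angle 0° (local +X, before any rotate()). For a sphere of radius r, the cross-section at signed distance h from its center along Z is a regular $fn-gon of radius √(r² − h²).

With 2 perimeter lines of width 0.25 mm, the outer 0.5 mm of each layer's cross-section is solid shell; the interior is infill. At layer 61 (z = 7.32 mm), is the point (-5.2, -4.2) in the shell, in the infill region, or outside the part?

infill

At z = 7.32 mm: the cone contributes a regular 16-gon of circumradius 8.772 (interpolated between r1=11 and r2=7.5 at t=0.637); the sphere at (10, 0.5): section is a regular 16-gon, circumradius = √(r²−h²) = √(5²−4.82²) = 1.330; the cone at (-3.5, 3): at t=0.455 of its height the radius interpolates to r₁+(r₂−r₁)t = 3.363, giving a regular 16-gon of that circumradius; Subtracting the remaining from the first: starting from the cone, the r=5 sphere at (10, 0.5) partially overlaps it — only the 0.00 mm² overlap (of its 5.41 mm²) is removed, clipping the outline; the cone at (-3.5, 3) lies wholly inside it (removes its full 34.63 mm² and its 21.00 mm outline becomes a hole wall) — 1 connected region with 1 hole. Overall, the cross-section is one region with 1 hole. The nearest boundary edge runs (-6.20, -6.20)→(-8.10, -3.36); distance from the point to it = 1.95 mm. The point is inside the cross-section and 1.95 mm from the nearest boundary — more than the 0.5 mm shell width (2 × 0.25), so it's in the infill interior.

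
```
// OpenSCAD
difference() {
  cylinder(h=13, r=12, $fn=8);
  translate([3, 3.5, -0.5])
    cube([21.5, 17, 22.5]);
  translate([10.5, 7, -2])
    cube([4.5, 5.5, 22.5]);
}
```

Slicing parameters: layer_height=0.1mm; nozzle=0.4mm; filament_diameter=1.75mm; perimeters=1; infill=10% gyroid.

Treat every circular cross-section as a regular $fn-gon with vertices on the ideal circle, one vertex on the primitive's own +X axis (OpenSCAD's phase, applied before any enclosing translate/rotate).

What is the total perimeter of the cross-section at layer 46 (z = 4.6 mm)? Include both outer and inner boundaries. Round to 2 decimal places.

76.95 mm

At z = 4.6 mm: the cylinder: section is a regular 8-gon, circumradius r=12 (perimeter = 2·8·12.000·sin(180°/8) = 73.48 mm); the cube at (3, 3.5) (footprint 21.5×17) is included at this height (perimeter 77.00 mm); the cube at (10.5, 7) (footprint 4.5×5.5) is included at this height (perimeter 20.00 mm); After the difference (first − rest): starting from the r=12 cylinder, the 21.5×17 cube at (3, 3.5) partially overlaps it — only the 38.72 mm² overlap (of its 365.50 mm²) is removed, clipping the outline; the 4.5×5.5 cube at (10.5, 7) misses the remaining region (no effect) — boundary = 76.95 mm. Overall, the cross-section is a single solid region. Total boundary length (outer) = 76.95 mm.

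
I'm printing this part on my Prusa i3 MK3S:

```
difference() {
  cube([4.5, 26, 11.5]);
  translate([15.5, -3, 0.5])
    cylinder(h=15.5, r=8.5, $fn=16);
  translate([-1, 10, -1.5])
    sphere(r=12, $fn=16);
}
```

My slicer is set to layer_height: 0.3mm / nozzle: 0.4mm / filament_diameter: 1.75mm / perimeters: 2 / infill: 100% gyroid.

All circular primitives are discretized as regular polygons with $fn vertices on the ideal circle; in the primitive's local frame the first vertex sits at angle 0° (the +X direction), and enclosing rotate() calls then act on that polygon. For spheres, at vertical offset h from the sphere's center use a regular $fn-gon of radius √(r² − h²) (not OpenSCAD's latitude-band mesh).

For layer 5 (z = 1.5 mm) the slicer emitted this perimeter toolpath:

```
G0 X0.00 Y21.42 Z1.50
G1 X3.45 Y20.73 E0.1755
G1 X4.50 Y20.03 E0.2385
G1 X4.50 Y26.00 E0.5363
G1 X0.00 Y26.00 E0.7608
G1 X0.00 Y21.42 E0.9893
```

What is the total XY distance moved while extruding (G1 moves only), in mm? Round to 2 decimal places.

Sum the Euclidean lengths of each G1 segment: total = 19.83 mm.

19.83 mm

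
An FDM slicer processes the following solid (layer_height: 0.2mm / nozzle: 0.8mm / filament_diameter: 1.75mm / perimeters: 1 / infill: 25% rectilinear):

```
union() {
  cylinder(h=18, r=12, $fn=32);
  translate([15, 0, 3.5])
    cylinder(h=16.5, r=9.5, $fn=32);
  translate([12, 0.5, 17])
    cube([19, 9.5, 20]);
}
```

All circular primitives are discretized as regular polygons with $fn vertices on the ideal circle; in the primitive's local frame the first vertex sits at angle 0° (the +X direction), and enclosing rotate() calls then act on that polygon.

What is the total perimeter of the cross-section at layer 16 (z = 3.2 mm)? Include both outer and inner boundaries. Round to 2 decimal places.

75.28 mm

At z = 3.2 mm: the r=12 cylinder gives a regular 32-gon of circumradius 12 (constant along its height) (perimeter = 2·32·12.000·sin(180°/32) = 75.28 mm); the cylinder at (15, 0) is absent (z outside [3.5, 20]); the cube at (12, 0.5) is absent (z outside [17, 37]); Combining (union): only the r=12 cylinder is present, so the union is just that shape — boundary = 75.28 mm. Overall, the cross-section is a single solid region. Total boundary length (outer) = 75.28 mm.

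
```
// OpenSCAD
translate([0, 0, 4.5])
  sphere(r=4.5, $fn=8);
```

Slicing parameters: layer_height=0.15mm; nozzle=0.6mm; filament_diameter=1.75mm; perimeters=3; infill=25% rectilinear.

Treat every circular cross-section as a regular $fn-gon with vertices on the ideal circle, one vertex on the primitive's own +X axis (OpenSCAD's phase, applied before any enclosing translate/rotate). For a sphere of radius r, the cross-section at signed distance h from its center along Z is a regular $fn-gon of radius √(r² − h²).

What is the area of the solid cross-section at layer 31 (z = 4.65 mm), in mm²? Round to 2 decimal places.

57.21 mm²

At z = 4.65 mm: the r=4.5 sphere slices to a regular 8-gon of circumradius 4.497 (√(r²−h²) with h=0.15 from center) (area = (8/2)·4.497²·sin(360°/8) = 57.21 mm²). Overall, the cross-section is a single solid region. Net area = 57.21 mm².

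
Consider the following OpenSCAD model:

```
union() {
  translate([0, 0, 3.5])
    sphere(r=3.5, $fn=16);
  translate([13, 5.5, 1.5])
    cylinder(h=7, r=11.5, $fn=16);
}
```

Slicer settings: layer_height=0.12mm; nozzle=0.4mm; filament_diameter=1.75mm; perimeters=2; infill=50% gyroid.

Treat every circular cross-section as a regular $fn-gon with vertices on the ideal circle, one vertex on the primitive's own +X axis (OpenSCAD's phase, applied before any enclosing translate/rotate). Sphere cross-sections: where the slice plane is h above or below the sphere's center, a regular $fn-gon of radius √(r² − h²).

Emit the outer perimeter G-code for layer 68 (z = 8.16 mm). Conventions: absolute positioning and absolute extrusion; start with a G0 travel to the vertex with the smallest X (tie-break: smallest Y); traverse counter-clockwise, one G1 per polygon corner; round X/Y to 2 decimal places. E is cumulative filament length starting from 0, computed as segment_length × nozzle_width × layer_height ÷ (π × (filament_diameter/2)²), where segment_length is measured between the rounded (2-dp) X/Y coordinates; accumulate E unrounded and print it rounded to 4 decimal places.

At z = 8.16 mm: the sphere is not intersected at this z (|z−center|=4.660 > r=3.5); the r=11.5 cylinder at (13, 5.5) gives a regular 16-gon of circumradius 11.5 (constant along its height); Taking the union: only the r=11.5 cylinder at (13, 5.5) is present, so the union is just that shape — 1 connected region. The outline is a single polygon with 16 vertices. Extrusion per mm of travel: 0.4 × 0.12 / (π × 0.875²) = 0.019956. Accumulating E over each segment gives final E = 1.4323.

G0 X1.50 Y5.50 Z8.16
G1 X2.38 Y1.10 E0.0895
G1 X4.87 Y-2.63 E0.1790
G1 X8.60 Y-5.12 E0.2685
G1 X13.00 Y-6.00 E0.3581
G1 X17.40 Y-5.12 E0.4476
G1 X21.13 Y-2.63 E0.5371
G1 X23.62 Y1.10 E0.6266
G1 X24.50 Y5.50 E0.7162
G1 X23.62 Y9.90 E0.8057
G1 X21.13 Y13.63 E0.8952
G1 X17.40 Y16.12 E0.9847
G1 X13.00 Y17.00 E1.0743
G1 X8.60 Y16.12 E1.1638
G1 X4.87 Y13.63 E1.2533
G1 X2.38 Y9.90 E1.3428
G1 X1.50 Y5.50 E1.4323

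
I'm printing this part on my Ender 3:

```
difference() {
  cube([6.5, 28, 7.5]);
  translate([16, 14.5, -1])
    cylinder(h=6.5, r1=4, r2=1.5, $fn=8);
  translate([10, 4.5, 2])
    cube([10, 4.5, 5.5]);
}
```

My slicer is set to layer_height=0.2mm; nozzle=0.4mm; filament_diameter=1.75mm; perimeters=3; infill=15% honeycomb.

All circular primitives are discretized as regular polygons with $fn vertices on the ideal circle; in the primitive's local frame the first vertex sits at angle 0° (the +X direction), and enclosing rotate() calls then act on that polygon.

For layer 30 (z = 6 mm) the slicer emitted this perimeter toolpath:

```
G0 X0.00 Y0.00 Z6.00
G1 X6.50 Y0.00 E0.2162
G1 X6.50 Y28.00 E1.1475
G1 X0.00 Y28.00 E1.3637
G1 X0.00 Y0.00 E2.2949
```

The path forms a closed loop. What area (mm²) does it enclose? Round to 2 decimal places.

182.00 mm²

Apply the shoelace formula to the sequence of (X, Y) vertices; enclosed area = 182.00 mm².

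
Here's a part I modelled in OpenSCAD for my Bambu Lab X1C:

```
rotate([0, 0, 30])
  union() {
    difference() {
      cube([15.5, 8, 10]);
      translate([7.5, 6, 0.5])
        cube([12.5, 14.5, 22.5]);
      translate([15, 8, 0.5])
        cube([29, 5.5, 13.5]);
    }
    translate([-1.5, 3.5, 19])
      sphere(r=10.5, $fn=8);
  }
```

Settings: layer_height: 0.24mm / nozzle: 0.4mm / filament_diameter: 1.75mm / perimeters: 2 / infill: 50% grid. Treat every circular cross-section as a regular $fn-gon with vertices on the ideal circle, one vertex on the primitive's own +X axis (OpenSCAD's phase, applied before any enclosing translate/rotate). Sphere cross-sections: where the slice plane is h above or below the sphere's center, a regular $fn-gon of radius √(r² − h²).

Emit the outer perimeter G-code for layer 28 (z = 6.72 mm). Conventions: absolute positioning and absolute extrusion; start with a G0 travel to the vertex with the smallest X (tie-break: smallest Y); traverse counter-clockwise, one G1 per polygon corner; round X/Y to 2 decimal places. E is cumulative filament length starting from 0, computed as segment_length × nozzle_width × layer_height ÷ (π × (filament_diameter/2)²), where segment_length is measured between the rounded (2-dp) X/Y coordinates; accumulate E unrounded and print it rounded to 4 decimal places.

At z = 6.72 mm: the cube is present — its section is the full 15.5×8 rectangle; the cube at (7.5, 6) (footprint 12.5×14.5) is included at this height; the cube at (15, 8) is present — its section is the full 29×5.5 rectangle; After the difference (first − rest): starting from the 15.5×8 cube, the 12.5×14.5 cube at (7.5, 6) partially overlaps it — only the 16.00 mm² overlap (of its 181.25 mm²) is removed, clipping the outline; the 29×5.5 cube at (15, 8) misses the remaining region (no effect) — 1 connected region; the sphere at (-1.5, 3.5) does not reach this height (|z−center|=12.280 > r=10.5); Combining (union): only the result so far is present, so the union is just that shape — 1 connected region; (rotated 30° about Z; rotation is an isometry so areas/perimeters/island counts are preserved). The outline is a single polygon with 6 vertices. Extrusion per mm of travel: 0.4 × 0.24 / (π × 0.875²) = 0.039912. Accumulating E over each segment gives final E = 1.8758.

G0 X-4.00 Y6.93 Z6.72
G1 X0.00 Y0.00 E0.3194
G1 X13.42 Y7.75 E0.9379
G1 X10.42 Y12.95 E1.1775
G1 X3.50 Y8.95 E1.4965
G1 X2.50 Y10.68 E1.5763
G1 X-4.00 Y6.93 E1.8758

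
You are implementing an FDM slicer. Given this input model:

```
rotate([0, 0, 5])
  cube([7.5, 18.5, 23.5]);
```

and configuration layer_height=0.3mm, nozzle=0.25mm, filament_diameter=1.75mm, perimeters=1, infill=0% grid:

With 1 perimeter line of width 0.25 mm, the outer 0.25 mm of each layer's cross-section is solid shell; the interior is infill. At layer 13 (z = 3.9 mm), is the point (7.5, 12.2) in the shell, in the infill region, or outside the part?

At z = 3.9 mm: the cube is present — its section is the full 7.5×18.5 rectangle; (whole slice rotated 5° about Z — lengths, areas and connectivity unchanged). Overall, the cross-section is a single solid region. Undo the 5° rotation: the query point maps to (8.535, 11.500) in the un-rotated model frame. The nearest boundary edge runs (7.50, 0.00)→(7.50, 18.50); distance from the point to it = 1.03 mm. The point is not inside any of the regions above, so it lies outside the cross-section (1.03 mm from the nearest boundary).

outside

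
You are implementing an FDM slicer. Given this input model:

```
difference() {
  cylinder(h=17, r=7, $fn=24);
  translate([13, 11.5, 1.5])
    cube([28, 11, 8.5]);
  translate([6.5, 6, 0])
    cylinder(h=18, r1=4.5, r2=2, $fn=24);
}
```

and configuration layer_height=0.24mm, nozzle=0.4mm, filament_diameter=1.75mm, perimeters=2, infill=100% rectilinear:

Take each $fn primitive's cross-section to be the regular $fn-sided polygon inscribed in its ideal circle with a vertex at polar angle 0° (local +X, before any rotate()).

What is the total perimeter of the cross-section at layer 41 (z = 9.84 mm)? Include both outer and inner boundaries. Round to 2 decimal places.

At z = 9.84 mm: the r=7 cylinder gives a regular 24-gon of circumradius 7 (constant along its height) (perimeter = 2·24·7.000·sin(180°/24) = 43.86 mm); the cube at (13, 11.5) is present — its section is the full 28×11 rectangle (perimeter 78.00 mm); the cone at (6.5, 6) contributes a regular 24-gon of circumradius 3.133 (interpolated between r1=4.5 and r2=2 at t=0.547) (perimeter = 2·24·3.133·sin(180°/24) = 19.63 mm); Subtracting the remaining from the first: starting from the r=7 cylinder, the 28×11 cube at (13, 11.5) misses the remaining region (no effect); the cone at (6.5, 6) partially overlaps it — only the 3.66 mm² overlap (of its 30.49 mm²) is removed, clipping the outline — boundary = 44.25 mm. Overall, the cross-section is a single solid region. Total boundary length (outer) = 44.25 mm.

44.25 mm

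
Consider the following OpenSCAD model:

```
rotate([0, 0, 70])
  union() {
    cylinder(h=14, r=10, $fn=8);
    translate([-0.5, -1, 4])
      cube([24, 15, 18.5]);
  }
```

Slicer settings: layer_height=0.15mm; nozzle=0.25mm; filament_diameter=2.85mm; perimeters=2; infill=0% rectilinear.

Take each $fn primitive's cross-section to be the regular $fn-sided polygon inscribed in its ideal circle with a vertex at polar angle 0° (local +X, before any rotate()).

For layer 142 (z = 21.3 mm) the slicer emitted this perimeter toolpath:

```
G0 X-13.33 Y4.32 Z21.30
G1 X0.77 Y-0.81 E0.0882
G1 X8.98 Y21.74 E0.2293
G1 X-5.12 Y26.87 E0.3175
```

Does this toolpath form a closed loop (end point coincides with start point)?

Start point (G0): (-13.33, 4.32). End point (last G1): the path does not return to the start — open.

no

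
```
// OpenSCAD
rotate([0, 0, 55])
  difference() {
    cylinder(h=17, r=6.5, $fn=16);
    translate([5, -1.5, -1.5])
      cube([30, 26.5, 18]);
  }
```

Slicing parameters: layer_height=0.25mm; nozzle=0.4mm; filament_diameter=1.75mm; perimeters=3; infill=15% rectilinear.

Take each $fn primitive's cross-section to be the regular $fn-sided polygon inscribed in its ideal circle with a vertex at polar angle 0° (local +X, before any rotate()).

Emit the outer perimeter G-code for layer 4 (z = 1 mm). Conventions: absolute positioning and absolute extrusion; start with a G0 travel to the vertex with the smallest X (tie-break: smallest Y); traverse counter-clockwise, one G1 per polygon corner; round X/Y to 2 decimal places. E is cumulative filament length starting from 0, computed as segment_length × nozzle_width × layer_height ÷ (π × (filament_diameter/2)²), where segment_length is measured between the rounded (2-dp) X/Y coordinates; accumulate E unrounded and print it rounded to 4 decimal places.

G0 X-6.40 Y-1.13 Z1.00
G1 X-5.48 Y-3.49 E0.1053
G1 X-3.73 Y-5.32 E0.2106
G1 X-1.41 Y-6.35 E0.3161
G1 X1.13 Y-6.40 E0.4217
G1 X3.49 Y-5.48 E0.5270
G1 X5.32 Y-3.73 E0.6323
G1 X6.35 Y-1.41 E0.7378
G1 X6.40 Y1.13 E0.8435
G1 X5.48 Y3.49 E0.9488
G1 X4.79 Y4.22 E0.9905
G1 X4.10 Y3.24 E1.0404
G1 X-0.40 Y6.39 E1.2687
G1 X-1.13 Y6.40 E1.2991
G1 X-3.49 Y5.48 E1.4044
G1 X-5.32 Y3.73 E1.5097
G1 X-6.35 Y1.41 E1.6152
G1 X-6.40 Y-1.13 E1.7208

At z = 1 mm: the cylinder: section is a regular 16-gon, circumradius r=6.5; the 30×26.5 cube at (5, -1.5) contributes its full rectangle; Taking the first minus the rest: starting from the r=6.5 cylinder, the 30×26.5 cube at (5, -1.5) partially overlaps it — only the 5.90 mm² overlap (of its 795.00 mm²) is removed, clipping the outline — 1 connected region; (whole slice rotated 55° about Z — lengths, areas and connectivity unchanged). The outline is a single polygon with 17 vertices. Extrusion per mm of travel: 0.4 × 0.25 / (π × 0.875²) = 0.041575. Accumulating E over each segment gives final E = 1.7208.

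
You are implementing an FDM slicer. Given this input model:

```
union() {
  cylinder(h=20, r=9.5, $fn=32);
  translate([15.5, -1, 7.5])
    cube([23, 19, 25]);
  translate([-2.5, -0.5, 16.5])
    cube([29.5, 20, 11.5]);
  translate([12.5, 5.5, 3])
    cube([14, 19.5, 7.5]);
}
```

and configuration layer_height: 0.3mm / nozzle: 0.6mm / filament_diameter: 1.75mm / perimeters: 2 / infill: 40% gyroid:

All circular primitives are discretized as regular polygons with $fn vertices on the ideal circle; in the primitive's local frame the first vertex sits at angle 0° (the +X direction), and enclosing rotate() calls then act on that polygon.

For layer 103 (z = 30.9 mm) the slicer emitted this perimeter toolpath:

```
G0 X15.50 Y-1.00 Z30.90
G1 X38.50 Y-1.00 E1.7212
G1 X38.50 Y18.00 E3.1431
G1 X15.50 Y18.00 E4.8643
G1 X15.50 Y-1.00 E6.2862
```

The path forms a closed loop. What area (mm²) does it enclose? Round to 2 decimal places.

Apply the shoelace formula to the sequence of (X, Y) vertices; enclosed area = 437.00 mm².

437.00 mm²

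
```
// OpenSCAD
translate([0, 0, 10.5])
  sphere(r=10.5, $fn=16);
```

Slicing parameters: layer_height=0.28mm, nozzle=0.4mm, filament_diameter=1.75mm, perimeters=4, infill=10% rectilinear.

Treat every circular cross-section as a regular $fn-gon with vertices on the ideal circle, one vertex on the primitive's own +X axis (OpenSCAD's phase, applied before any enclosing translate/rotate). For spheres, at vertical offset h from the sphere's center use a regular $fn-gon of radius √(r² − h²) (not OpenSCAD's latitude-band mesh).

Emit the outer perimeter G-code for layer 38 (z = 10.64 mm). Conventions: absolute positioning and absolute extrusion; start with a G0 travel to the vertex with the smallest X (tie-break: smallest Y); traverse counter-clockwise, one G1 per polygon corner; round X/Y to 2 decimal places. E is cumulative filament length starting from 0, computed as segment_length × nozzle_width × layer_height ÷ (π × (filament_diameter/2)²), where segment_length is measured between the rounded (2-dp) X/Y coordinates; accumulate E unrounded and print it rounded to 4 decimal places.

G0 X-10.50 Y0.00 Z10.64
G1 X-9.70 Y-4.02 E0.1909
G1 X-7.42 Y-7.42 E0.3815
G1 X-4.02 Y-9.70 E0.5721
G1 X0.00 Y-10.50 E0.7630
G1 X4.02 Y-9.70 E0.9538
G1 X7.42 Y-7.42 E1.1444
G1 X9.70 Y-4.02 E1.3351
G1 X10.50 Y0.00 E1.5259
G1 X9.70 Y4.02 E1.7168
G1 X7.42 Y7.42 E1.9074
G1 X4.02 Y9.70 E2.0980
G1 X0.00 Y10.50 E2.2889
G1 X-4.02 Y9.70 E2.4797
G1 X-7.42 Y7.42 E2.6704
G1 X-9.70 Y4.02 E2.8610
G1 X-10.50 Y0.00 E3.0518

At z = 10.64 mm: the r=10.5 sphere slices to a regular 16-gon of circumradius 10.499 (√(r²−h²) with h=0.14 from center). The outline is a single polygon with 16 vertices. Extrusion per mm of travel: 0.4 × 0.28 / (π × 0.875²) = 0.046564. Accumulating E over each segment gives final E = 3.0518.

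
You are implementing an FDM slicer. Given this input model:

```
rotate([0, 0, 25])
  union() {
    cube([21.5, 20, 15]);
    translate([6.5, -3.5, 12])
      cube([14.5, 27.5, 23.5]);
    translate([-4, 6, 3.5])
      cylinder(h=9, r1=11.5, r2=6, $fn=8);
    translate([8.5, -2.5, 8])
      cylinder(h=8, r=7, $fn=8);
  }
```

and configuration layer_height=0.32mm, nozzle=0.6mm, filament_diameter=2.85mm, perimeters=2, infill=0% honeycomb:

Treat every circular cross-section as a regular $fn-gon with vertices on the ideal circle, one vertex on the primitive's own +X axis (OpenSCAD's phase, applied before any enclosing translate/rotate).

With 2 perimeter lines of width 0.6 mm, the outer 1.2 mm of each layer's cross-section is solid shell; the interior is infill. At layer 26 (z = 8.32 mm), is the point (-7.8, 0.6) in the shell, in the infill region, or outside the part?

infill

At z = 8.32 mm: the cube is present — its section is the full 21.5×20 rectangle; the cube at (6.5, -3.5) does not reach this height (z outside [12, 35.5]); the cone at (-4, 6): at t=0.536 of its height the radius interpolates to r₁+(r₂−r₁)t = 8.554, giving a regular 8-gon of that circumradius; the r=7 cylinder at (8.5, -2.5) contributes a regular 8-gon of circumradius 7; Taking the union: the regions partially overlap (shared area 77.60 mm²), so overlapping operands fuse into one piece — 1 connected region; (whole slice rotated 25° about Z — lengths, areas and connectivity unchanged). Overall, the cross-section is a single solid region. Undo the 25° rotation: the query point maps to (-6.816, 3.840) in the un-rotated model frame. The nearest boundary edge runs (-10.05, -0.05)→(-12.55, 6.00); distance from the point to it = 4.48 mm. The point is inside the cross-section and 4.48 mm from the nearest boundary — more than the 1.2 mm shell width (2 × 0.6), so it's in the infill interior.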